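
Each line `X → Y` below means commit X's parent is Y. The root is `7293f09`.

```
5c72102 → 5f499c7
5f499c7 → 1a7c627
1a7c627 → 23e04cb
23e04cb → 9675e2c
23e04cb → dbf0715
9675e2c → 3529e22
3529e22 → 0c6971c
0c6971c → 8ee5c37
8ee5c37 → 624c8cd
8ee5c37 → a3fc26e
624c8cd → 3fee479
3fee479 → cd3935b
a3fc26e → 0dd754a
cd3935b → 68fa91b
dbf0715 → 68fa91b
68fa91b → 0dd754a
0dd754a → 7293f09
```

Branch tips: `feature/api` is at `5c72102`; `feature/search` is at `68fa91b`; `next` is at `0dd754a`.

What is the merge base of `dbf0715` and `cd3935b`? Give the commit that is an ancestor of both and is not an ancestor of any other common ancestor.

68fa91b

Ancestors of dbf0715: {0dd754a, 68fa91b, 7293f09, dbf0715}.
Ancestors of cd3935b: {0dd754a, 68fa91b, 7293f09, cd3935b}.
Common ancestors: {0dd754a, 68fa91b, 7293f09}.
Among these, 68fa91b is not an ancestor of any other common ancestor — it is the merge base.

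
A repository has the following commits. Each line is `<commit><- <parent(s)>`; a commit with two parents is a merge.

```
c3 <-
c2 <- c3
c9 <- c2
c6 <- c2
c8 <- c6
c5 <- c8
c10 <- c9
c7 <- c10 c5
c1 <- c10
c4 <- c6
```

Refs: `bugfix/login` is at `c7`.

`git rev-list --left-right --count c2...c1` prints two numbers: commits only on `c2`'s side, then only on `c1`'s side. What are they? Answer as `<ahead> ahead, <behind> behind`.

Reachable from c2: {c2, c3}.
Reachable from c1: {c1, c10, c2, c3, c9}.
Only in c2's history (ahead): {} — 0.
Only in c1's history (behind): {c1, c10, c9} — 3.

0 ahead, 3 behind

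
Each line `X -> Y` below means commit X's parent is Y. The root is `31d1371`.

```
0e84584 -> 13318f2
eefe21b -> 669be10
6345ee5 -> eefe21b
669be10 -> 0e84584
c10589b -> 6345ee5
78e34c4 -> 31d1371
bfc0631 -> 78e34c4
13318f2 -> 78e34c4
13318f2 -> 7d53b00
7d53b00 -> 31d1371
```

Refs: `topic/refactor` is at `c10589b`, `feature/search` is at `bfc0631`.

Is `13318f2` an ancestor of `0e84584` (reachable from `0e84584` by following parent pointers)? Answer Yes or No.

Ancestors of 0e84584 (commits reachable by following parents): {0e84584, 13318f2, 31d1371, 78e34c4, 7d53b00}.
13318f2 is in that set, so it is an ancestor of 0e84584.

Yes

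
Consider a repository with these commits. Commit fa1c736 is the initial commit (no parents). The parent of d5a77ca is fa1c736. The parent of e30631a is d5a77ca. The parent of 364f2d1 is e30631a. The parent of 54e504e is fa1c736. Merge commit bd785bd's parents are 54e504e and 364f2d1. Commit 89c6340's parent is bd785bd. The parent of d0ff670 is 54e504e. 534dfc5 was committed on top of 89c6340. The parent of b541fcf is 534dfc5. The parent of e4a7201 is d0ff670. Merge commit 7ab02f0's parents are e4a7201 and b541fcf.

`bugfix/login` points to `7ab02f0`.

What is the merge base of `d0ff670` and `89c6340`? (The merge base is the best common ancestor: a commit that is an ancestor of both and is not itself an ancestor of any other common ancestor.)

54e504e

Ancestors of d0ff670: {54e504e, d0ff670, fa1c736}.
Ancestors of 89c6340: {364f2d1, 54e504e, 89c6340, bd785bd, d5a77ca, e30631a, fa1c736}.
Common ancestors: {54e504e, fa1c736}.
Among these, 54e504e is not an ancestor of any other common ancestor — it is the merge base.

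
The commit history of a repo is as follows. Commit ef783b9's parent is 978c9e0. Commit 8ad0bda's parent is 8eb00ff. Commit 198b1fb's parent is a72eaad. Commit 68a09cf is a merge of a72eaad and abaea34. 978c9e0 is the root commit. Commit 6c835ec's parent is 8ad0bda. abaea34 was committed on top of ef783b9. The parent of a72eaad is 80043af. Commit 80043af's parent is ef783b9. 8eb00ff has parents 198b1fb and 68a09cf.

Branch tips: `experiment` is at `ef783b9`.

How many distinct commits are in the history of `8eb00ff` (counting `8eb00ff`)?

8

Walking parent pointers from 8eb00ff: reachable set = {198b1fb, 68a09cf, 80043af, 8eb00ff, 978c9e0, a72eaad, abaea34, ef783b9}.
That is 8 commits.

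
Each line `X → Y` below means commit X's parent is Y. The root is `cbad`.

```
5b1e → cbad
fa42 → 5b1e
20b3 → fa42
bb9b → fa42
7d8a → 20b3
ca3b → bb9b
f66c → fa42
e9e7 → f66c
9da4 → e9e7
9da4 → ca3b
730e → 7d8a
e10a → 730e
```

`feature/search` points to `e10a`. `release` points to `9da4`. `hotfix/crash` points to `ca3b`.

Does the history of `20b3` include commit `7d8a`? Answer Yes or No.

No

Ancestors of 20b3: {20b3, 5b1e, cbad, fa42}.
7d8a is not in that set, so it is not an ancestor of 20b3.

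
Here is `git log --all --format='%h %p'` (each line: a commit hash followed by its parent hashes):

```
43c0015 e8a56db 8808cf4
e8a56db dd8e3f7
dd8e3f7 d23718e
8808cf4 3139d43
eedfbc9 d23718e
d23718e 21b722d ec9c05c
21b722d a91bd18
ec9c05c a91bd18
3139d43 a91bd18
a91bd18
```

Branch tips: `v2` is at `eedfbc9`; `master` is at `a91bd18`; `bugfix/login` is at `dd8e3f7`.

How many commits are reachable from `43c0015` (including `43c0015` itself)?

Walking parent pointers from 43c0015: reachable set = {21b722d, 3139d43, 43c0015, 8808cf4, a91bd18, d23718e, dd8e3f7, e8a56db, ec9c05c}.
That is 9 commits.

9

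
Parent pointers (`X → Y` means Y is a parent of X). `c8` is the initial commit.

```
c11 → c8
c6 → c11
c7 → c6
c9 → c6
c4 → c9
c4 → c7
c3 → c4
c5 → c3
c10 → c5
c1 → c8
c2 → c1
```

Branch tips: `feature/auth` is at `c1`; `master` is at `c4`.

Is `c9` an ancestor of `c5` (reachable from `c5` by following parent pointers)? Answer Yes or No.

Ancestors of c5 (commits reachable by following parents): {c11, c3, c4, c5, c6, c7, c8, c9}.
c9 is in that set, so it is an ancestor of c5.

Yes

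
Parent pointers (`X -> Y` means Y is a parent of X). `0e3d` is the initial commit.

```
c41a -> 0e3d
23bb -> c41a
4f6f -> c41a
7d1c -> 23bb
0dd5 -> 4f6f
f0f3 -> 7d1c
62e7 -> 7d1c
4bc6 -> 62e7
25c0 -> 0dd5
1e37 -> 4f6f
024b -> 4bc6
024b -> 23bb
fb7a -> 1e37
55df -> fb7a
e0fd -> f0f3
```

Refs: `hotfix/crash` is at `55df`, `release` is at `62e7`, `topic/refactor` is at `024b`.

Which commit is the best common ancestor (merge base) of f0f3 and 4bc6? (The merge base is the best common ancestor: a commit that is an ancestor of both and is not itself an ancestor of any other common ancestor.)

Ancestors of f0f3: {0e3d, 23bb, 7d1c, c41a, f0f3}.
Ancestors of 4bc6: {0e3d, 23bb, 4bc6, 62e7, 7d1c, c41a}.
Common ancestors: {0e3d, 23bb, 7d1c, c41a}.
Among these, 7d1c is not an ancestor of any other common ancestor — it is the merge base.

7d1c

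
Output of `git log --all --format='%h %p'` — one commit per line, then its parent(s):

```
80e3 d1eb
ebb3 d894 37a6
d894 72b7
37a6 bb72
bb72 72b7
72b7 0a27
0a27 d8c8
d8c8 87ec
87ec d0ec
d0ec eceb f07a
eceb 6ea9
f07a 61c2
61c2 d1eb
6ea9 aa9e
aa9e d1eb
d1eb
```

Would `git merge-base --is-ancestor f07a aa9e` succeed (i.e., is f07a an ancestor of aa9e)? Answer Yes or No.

Ancestors of aa9e: {aa9e, d1eb}.
f07a is not in that set, so it is not an ancestor of aa9e.

No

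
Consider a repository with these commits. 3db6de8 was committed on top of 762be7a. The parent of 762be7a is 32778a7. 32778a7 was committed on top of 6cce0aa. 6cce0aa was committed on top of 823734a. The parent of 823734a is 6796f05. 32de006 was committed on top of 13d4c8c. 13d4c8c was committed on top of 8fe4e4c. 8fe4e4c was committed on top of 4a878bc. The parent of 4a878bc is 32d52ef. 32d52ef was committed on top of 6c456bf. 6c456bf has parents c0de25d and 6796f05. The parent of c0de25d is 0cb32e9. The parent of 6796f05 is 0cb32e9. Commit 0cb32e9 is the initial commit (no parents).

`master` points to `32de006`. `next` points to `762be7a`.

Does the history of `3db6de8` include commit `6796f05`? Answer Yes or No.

Ancestors of 3db6de8 (commits reachable by following parents): {0cb32e9, 32778a7, 3db6de8, 6796f05, 6cce0aa, 762be7a, 823734a}.
6796f05 is in that set, so it is an ancestor of 3db6de8.

Yes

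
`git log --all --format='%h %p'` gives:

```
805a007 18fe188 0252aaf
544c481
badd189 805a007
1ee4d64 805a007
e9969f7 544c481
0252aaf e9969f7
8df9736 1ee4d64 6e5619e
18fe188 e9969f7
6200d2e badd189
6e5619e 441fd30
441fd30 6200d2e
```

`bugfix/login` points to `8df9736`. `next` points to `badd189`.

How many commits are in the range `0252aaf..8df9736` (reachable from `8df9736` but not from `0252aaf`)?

8

Reachable from 8df9736: {0252aaf, 18fe188, 1ee4d64, 441fd30, 544c481, 6200d2e, 6e5619e, 805a007, 8df9736, badd189, e9969f7}.
Reachable from 0252aaf: {0252aaf, 544c481, e9969f7}.
In 8df9736's history but not 0252aaf's: {18fe188, 1ee4d64, 441fd30, 6200d2e, 6e5619e, 805a007, 8df9736, badd189} — 8 commits.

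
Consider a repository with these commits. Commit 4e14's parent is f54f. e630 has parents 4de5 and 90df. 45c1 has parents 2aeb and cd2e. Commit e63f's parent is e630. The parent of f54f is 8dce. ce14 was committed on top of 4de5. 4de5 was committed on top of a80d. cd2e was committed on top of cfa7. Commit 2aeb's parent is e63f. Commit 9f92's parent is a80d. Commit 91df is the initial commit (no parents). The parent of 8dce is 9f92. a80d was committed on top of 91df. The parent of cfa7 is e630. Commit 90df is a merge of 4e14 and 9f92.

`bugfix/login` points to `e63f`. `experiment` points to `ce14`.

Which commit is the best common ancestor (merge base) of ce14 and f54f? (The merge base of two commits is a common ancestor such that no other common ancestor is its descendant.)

Ancestors of ce14: {4de5, 91df, a80d, ce14}.
Ancestors of f54f: {8dce, 91df, 9f92, a80d, f54f}.
Common ancestors: {91df, a80d}.
Among these, a80d is not an ancestor of any other common ancestor — it is the merge base.

a80d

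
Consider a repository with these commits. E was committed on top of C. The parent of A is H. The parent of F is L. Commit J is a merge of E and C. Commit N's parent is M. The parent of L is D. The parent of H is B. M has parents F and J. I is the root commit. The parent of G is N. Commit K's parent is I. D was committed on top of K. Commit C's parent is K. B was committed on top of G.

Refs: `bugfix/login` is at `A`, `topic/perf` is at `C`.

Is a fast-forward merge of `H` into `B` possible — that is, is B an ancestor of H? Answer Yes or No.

A fast-forward from B to H is possible iff B is an ancestor of H.
Ancestors of H: {B, C, D, E, F, G, H, I, J, K, L, M, N}.
B is among them, so fast-forward is possible.

Yes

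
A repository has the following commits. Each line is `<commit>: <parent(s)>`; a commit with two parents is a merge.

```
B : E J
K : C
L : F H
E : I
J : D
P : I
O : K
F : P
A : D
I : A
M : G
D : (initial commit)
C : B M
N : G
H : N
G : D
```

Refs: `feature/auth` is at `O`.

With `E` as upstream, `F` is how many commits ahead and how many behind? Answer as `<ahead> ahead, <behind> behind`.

Reachable from F: {A, D, F, I, P}.
Reachable from E: {A, D, E, I}.
Only in F's history (ahead): {F, P} — 2.
Only in E's history (behind): {E} — 1.

2 ahead, 1 behind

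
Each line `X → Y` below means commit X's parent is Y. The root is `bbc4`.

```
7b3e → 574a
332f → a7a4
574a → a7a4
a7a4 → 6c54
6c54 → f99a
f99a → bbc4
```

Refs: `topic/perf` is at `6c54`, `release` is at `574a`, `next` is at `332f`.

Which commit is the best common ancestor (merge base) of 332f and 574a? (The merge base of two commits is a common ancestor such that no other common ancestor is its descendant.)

Ancestors of 332f: {332f, 6c54, a7a4, bbc4, f99a}.
Ancestors of 574a: {574a, 6c54, a7a4, bbc4, f99a}.
Common ancestors: {6c54, a7a4, bbc4, f99a}.
Among these, a7a4 is not an ancestor of any other common ancestor — it is the merge base.

a7a4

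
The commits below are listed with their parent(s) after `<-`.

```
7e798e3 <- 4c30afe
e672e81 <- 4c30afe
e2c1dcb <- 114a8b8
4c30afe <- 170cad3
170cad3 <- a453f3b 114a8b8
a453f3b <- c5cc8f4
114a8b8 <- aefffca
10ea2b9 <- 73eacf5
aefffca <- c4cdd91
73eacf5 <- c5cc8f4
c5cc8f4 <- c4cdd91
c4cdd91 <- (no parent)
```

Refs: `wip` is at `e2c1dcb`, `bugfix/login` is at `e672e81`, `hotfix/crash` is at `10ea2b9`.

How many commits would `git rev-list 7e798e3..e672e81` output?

Reachable from e672e81: {114a8b8, 170cad3, 4c30afe, a453f3b, aefffca, c4cdd91, c5cc8f4, e672e81}.
Reachable from 7e798e3: {114a8b8, 170cad3, 4c30afe, 7e798e3, a453f3b, aefffca, c4cdd91, c5cc8f4}.
In e672e81's history but not 7e798e3's: {e672e81} — 1 commit.

1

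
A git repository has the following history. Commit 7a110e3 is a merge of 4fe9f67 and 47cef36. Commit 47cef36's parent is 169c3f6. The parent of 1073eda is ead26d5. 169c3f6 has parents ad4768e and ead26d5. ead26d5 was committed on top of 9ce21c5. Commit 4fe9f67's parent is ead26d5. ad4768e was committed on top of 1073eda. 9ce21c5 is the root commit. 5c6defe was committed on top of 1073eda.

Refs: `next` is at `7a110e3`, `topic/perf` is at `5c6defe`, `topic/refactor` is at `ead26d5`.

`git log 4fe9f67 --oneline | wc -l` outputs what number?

3

Walking parent pointers from 4fe9f67: reachable set = {4fe9f67, 9ce21c5, ead26d5}.
That is 3 commits.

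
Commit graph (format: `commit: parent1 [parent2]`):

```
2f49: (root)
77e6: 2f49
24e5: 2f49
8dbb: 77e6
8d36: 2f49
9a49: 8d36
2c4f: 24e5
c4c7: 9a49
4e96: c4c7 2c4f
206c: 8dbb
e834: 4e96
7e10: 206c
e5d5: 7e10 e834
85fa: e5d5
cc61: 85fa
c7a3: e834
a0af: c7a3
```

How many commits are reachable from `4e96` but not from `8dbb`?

6

Reachable from 4e96: {24e5, 2c4f, 2f49, 4e96, 8d36, 9a49, c4c7}.
Reachable from 8dbb: {2f49, 77e6, 8dbb}.
In 4e96's history but not 8dbb's: {24e5, 2c4f, 4e96, 8d36, 9a49, c4c7} — 6 commits.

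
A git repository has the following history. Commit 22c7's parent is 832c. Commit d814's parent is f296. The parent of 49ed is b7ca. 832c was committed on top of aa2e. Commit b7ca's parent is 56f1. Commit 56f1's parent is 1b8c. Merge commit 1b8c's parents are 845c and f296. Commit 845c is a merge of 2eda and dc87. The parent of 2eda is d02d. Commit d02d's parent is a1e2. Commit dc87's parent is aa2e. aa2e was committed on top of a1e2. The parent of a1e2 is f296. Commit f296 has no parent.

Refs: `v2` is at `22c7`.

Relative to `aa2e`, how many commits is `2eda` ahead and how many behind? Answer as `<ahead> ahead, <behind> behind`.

Reachable from 2eda: {2eda, a1e2, d02d, f296}.
Reachable from aa2e: {a1e2, aa2e, f296}.
Only in 2eda's history (ahead): {2eda, d02d} — 2.
Only in aa2e's history (behind): {aa2e} — 1.

2 ahead, 1 behind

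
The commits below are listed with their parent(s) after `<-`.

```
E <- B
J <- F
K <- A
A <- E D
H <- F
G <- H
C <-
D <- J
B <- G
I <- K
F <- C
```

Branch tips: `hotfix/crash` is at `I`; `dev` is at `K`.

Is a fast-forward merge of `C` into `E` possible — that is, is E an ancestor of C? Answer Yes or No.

A fast-forward from E to C is possible iff E is an ancestor of C.
Ancestors of C: {C}.
E is not among them, so fast-forward is not possible.

No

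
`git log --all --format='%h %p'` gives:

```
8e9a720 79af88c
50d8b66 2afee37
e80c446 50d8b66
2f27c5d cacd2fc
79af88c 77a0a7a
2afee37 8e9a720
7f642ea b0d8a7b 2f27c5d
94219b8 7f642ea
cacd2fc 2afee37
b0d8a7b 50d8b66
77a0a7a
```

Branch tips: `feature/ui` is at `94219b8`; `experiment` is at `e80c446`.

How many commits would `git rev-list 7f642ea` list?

Walking parent pointers from 7f642ea: reachable set = {2afee37, 2f27c5d, 50d8b66, 77a0a7a, 79af88c, 7f642ea, 8e9a720, b0d8a7b, cacd2fc}.
That is 9 commits.

9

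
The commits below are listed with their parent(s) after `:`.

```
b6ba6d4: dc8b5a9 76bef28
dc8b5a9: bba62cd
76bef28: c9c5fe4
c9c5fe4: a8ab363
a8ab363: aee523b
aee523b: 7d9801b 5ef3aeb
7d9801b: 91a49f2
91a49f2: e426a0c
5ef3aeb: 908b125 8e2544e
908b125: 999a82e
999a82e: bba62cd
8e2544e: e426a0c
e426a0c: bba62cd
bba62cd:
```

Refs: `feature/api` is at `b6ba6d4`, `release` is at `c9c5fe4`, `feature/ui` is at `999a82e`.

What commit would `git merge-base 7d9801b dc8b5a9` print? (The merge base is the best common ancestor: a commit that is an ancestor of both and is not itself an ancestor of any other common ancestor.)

Ancestors of 7d9801b: {7d9801b, 91a49f2, bba62cd, e426a0c}.
Ancestors of dc8b5a9: {bba62cd, dc8b5a9}.
Common ancestors: {bba62cd}.
The only common ancestor is bba62cd, so it is the merge base.

bba62cd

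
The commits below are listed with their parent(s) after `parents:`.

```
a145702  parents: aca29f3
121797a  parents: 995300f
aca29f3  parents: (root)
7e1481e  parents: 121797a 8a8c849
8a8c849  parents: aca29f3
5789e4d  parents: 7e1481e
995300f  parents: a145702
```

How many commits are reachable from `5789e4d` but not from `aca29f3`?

6

Reachable from 5789e4d: {121797a, 5789e4d, 7e1481e, 8a8c849, 995300f, a145702, aca29f3}.
Reachable from aca29f3: {aca29f3}.
In 5789e4d's history but not aca29f3's: {121797a, 5789e4d, 7e1481e, 8a8c849, 995300f, a145702} — 6 commits.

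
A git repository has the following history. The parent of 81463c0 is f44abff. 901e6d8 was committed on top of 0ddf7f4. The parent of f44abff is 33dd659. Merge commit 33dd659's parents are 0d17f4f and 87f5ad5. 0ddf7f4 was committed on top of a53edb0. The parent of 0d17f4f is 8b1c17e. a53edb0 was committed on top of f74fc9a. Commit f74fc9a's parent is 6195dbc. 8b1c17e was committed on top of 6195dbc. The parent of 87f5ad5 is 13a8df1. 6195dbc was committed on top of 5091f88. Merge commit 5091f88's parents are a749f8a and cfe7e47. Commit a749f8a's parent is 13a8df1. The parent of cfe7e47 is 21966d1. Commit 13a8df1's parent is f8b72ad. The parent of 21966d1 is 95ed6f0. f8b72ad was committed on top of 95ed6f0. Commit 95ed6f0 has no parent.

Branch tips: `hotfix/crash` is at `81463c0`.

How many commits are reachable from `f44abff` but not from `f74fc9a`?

Reachable from f44abff: {0d17f4f, 13a8df1, 21966d1, 33dd659, 5091f88, 6195dbc, 87f5ad5, 8b1c17e, 95ed6f0, a749f8a, cfe7e47, f44abff, f8b72ad}.
Reachable from f74fc9a: {13a8df1, 21966d1, 5091f88, 6195dbc, 95ed6f0, a749f8a, cfe7e47, f74fc9a, f8b72ad}.
In f44abff's history but not f74fc9a's: {0d17f4f, 33dd659, 87f5ad5, 8b1c17e, f44abff} — 5 commits.

5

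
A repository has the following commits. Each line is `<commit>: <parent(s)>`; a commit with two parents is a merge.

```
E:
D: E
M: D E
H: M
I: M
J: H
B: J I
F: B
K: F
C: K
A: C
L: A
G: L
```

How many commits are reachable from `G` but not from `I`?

9

Reachable from G: {A, B, C, D, E, F, G, H, I, J, K, L, M}.
Reachable from I: {D, E, I, M}.
In G's history but not I's: {A, B, C, F, G, H, J, K, L} — 9 commits.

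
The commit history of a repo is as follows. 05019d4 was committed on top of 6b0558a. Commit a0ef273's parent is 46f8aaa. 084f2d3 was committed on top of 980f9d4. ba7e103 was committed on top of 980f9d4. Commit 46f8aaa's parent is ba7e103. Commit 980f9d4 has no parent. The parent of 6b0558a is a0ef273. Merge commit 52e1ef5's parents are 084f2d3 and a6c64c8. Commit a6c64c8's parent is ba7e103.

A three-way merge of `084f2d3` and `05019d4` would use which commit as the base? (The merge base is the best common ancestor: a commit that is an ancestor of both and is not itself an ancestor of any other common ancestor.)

980f9d4

Ancestors of 084f2d3: {084f2d3, 980f9d4}.
Ancestors of 05019d4: {05019d4, 46f8aaa, 6b0558a, 980f9d4, a0ef273, ba7e103}.
Common ancestors: {980f9d4}.
The only common ancestor is 980f9d4, so it is the merge base.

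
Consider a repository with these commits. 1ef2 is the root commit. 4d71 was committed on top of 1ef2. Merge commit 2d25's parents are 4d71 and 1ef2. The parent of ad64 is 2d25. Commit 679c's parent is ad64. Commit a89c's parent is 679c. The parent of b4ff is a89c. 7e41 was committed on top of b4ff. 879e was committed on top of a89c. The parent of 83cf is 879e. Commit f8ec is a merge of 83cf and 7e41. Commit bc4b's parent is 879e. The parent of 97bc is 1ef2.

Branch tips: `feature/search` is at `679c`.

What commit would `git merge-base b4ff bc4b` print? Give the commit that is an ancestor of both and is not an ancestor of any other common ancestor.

a89c

Ancestors of b4ff: {1ef2, 2d25, 4d71, 679c, a89c, ad64, b4ff}.
Ancestors of bc4b: {1ef2, 2d25, 4d71, 679c, 879e, a89c, ad64, bc4b}.
Common ancestors: {1ef2, 2d25, 4d71, 679c, a89c, ad64}.
Among these, a89c is not an ancestor of any other common ancestor — it is the merge base.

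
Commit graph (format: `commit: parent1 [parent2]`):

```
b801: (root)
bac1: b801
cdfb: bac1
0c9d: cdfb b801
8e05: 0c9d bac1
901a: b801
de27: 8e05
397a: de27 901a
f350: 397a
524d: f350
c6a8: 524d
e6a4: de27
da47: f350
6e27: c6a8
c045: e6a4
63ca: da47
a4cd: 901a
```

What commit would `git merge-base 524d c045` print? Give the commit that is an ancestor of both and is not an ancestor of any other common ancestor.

Ancestors of 524d: {0c9d, 397a, 524d, 8e05, 901a, b801, bac1, cdfb, de27, f350}.
Ancestors of c045: {0c9d, 8e05, b801, bac1, c045, cdfb, de27, e6a4}.
Common ancestors: {0c9d, 8e05, b801, bac1, cdfb, de27}.
Among these, de27 is not an ancestor of any other common ancestor — it is the merge base.

de27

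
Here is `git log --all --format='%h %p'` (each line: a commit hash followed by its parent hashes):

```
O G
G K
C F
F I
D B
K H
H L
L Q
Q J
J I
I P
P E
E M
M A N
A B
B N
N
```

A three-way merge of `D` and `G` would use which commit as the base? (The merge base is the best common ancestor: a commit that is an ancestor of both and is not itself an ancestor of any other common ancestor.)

Ancestors of D: {B, D, N}.
Ancestors of G: {A, B, E, G, H, I, J, K, L, M, N, P, Q}.
Common ancestors: {B, N}.
Among these, B is not an ancestor of any other common ancestor — it is the merge base.

B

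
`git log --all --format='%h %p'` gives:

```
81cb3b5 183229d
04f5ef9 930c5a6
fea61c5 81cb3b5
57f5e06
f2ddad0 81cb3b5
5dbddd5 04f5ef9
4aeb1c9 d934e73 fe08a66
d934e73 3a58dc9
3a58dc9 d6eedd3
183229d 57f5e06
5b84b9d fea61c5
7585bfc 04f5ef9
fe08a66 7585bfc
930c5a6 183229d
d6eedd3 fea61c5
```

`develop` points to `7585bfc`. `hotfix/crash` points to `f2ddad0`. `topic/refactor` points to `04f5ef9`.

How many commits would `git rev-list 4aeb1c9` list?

Walking parent pointers from 4aeb1c9: reachable set = {04f5ef9, 183229d, 3a58dc9, 4aeb1c9, 57f5e06, 7585bfc, 81cb3b5, 930c5a6, d6eedd3, d934e73, fe08a66, fea61c5}.
That is 12 commits.

12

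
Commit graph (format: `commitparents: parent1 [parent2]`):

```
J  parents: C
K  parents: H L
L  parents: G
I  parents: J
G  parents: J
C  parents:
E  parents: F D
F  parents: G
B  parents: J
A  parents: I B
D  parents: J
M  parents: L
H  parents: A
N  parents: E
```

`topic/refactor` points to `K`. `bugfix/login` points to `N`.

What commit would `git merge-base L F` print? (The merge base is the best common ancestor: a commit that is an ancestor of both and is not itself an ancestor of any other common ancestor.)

G

Ancestors of L: {C, G, J, L}.
Ancestors of F: {C, F, G, J}.
Common ancestors: {C, G, J}.
Among these, G is not an ancestor of any other common ancestor — it is the merge base.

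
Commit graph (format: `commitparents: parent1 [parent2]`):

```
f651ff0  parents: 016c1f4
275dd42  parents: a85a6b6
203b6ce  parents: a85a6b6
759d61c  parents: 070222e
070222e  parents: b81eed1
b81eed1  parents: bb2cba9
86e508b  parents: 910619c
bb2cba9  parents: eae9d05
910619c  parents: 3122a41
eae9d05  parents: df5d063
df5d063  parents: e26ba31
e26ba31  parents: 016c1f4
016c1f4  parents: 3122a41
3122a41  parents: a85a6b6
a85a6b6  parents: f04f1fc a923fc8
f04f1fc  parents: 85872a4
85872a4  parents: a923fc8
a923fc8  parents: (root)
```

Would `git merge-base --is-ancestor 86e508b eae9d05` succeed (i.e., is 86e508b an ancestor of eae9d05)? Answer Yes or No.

No

Ancestors of eae9d05: {016c1f4, 3122a41, 85872a4, a85a6b6, a923fc8, df5d063, e26ba31, eae9d05, f04f1fc}.
86e508b is not in that set, so it is not an ancestor of eae9d05.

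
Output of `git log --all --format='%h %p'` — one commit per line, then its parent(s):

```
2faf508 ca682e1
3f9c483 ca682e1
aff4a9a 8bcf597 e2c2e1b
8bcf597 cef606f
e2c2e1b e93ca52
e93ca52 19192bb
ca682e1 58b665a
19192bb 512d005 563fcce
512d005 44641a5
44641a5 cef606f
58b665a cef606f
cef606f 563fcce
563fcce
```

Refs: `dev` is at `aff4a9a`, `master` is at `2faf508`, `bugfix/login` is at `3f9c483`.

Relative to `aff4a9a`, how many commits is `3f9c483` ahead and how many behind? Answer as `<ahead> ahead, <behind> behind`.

3 ahead, 7 behind

Reachable from 3f9c483: {3f9c483, 563fcce, 58b665a, ca682e1, cef606f}.
Reachable from aff4a9a: {19192bb, 44641a5, 512d005, 563fcce, 8bcf597, aff4a9a, cef606f, e2c2e1b, e93ca52}.
Only in 3f9c483's history (ahead): {3f9c483, 58b665a, ca682e1} — 3.
Only in aff4a9a's history (behind): {19192bb, 44641a5, 512d005, 8bcf597, aff4a9a, e2c2e1b, e93ca52} — 7.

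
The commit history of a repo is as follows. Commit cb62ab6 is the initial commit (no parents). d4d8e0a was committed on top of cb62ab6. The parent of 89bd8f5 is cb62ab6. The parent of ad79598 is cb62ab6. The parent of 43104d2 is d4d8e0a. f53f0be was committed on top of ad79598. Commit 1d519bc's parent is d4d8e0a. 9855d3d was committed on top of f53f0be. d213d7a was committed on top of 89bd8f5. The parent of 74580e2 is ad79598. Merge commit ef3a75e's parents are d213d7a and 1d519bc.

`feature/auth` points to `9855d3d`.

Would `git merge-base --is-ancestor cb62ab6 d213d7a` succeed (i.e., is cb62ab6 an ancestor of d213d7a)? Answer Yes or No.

Ancestors of d213d7a (commits reachable by following parents): {89bd8f5, cb62ab6, d213d7a}.
cb62ab6 is in that set, so it is an ancestor of d213d7a.

Yes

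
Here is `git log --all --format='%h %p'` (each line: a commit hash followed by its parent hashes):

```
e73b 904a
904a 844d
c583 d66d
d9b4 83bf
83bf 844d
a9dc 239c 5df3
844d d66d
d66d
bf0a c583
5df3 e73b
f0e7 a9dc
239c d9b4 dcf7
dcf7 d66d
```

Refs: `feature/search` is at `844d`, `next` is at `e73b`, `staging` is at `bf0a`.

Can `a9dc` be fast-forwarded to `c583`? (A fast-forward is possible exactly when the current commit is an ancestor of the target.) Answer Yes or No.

No

A fast-forward from a9dc to c583 is possible iff a9dc is an ancestor of c583.
Ancestors of c583: {c583, d66d}.
a9dc is not among them, so fast-forward is not possible.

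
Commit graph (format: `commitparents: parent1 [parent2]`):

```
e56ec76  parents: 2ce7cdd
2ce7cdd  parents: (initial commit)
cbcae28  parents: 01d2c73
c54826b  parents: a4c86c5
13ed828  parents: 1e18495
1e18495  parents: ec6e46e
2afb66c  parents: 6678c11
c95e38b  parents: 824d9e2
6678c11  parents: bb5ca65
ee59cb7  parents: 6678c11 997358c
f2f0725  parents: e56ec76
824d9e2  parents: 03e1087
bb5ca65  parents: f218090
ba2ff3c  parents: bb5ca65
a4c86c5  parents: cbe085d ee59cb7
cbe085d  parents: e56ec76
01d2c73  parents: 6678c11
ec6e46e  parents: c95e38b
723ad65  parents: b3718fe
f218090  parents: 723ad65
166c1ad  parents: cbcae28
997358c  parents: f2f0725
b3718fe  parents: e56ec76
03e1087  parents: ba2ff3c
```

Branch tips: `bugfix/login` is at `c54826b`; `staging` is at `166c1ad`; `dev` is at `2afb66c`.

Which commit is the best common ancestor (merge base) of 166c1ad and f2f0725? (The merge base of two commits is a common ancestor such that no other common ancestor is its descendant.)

Ancestors of 166c1ad: {01d2c73, 166c1ad, 2ce7cdd, 6678c11, 723ad65, b3718fe, bb5ca65, cbcae28, e56ec76, f218090}.
Ancestors of f2f0725: {2ce7cdd, e56ec76, f2f0725}.
Common ancestors: {2ce7cdd, e56ec76}.
Among these, e56ec76 is not an ancestor of any other common ancestor — it is the merge base.

e56ec76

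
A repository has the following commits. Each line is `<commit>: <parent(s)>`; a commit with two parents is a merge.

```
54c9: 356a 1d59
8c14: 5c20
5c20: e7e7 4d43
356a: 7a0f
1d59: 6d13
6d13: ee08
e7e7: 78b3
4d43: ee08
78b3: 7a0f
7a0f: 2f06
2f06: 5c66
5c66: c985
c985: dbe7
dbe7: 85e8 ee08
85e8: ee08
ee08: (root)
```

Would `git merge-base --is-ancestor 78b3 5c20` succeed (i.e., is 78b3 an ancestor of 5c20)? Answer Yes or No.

Yes

Ancestors of 5c20 (commits reachable by following parents): {2f06, 4d43, 5c20, 5c66, 78b3, 7a0f, 85e8, c985, dbe7, e7e7, ee08}.
78b3 is in that set, so it is an ancestor of 5c20.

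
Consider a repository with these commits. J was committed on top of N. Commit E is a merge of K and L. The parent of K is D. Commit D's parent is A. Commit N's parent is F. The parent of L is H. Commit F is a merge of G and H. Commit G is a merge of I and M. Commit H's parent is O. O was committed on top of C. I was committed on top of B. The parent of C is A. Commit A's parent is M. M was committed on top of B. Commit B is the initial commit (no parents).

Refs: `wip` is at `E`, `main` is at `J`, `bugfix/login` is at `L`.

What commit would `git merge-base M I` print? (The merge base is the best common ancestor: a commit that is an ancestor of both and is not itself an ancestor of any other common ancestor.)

Ancestors of M: {B, M}.
Ancestors of I: {B, I}.
Common ancestors: {B}.
The only common ancestor is B, so it is the merge base.

B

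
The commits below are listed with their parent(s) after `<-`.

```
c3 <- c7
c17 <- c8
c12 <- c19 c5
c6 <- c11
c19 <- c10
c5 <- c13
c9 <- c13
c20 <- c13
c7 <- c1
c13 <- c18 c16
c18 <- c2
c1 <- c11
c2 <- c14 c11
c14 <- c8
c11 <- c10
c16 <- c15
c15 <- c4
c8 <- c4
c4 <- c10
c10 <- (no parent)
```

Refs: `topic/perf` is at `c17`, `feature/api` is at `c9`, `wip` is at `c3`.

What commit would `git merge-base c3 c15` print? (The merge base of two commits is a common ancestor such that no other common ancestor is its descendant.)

Ancestors of c3: {c1, c10, c11, c3, c7}.
Ancestors of c15: {c10, c15, c4}.
Common ancestors: {c10}.
The only common ancestor is c10, so it is the merge base.

c10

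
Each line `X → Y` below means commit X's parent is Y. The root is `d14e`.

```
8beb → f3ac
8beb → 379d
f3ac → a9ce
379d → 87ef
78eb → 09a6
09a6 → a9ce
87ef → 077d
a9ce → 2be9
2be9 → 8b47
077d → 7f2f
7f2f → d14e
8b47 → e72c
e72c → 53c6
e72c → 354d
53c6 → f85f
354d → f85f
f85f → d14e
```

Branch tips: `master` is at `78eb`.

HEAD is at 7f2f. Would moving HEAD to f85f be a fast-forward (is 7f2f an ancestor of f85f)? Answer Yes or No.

A fast-forward from 7f2f to f85f is possible iff 7f2f is an ancestor of f85f.
Ancestors of f85f: {d14e, f85f}.
7f2f is not among them, so fast-forward is not possible.

No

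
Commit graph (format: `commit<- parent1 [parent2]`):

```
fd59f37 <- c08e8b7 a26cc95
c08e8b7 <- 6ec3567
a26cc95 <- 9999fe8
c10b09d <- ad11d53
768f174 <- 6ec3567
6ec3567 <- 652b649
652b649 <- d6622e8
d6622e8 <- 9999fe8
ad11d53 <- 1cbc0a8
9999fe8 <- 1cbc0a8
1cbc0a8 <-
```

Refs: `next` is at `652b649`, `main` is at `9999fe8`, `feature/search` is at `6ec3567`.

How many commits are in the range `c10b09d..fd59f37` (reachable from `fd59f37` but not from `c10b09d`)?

Reachable from fd59f37: {1cbc0a8, 652b649, 6ec3567, 9999fe8, a26cc95, c08e8b7, d6622e8, fd59f37}.
Reachable from c10b09d: {1cbc0a8, ad11d53, c10b09d}.
In fd59f37's history but not c10b09d's: {652b649, 6ec3567, 9999fe8, a26cc95, c08e8b7, d6622e8, fd59f37} — 7 commits.

7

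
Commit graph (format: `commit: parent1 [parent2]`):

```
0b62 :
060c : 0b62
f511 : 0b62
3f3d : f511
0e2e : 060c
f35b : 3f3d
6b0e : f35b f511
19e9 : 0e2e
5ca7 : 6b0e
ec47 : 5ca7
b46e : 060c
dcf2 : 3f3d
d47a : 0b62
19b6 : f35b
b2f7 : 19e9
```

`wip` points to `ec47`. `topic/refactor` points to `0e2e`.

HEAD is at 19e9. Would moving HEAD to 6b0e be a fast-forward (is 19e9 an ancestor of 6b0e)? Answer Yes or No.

No

A fast-forward from 19e9 to 6b0e is possible iff 19e9 is an ancestor of 6b0e.
Ancestors of 6b0e: {0b62, 3f3d, 6b0e, f35b, f511}.
19e9 is not among them, so fast-forward is not possible.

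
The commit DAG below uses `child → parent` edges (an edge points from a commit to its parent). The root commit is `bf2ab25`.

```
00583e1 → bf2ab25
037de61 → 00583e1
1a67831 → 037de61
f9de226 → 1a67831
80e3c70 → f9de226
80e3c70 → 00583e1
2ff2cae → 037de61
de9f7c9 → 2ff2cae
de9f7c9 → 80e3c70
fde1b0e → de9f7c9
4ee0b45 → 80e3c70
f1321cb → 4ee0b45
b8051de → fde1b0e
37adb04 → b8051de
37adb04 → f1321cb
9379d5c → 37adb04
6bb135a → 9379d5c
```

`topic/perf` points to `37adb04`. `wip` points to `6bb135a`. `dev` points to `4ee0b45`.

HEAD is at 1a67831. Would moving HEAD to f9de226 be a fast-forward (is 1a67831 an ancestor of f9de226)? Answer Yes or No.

A fast-forward from 1a67831 to f9de226 is possible iff 1a67831 is an ancestor of f9de226.
Ancestors of f9de226: {00583e1, 037de61, 1a67831, bf2ab25, f9de226}.
1a67831 is among them, so fast-forward is possible.

Yes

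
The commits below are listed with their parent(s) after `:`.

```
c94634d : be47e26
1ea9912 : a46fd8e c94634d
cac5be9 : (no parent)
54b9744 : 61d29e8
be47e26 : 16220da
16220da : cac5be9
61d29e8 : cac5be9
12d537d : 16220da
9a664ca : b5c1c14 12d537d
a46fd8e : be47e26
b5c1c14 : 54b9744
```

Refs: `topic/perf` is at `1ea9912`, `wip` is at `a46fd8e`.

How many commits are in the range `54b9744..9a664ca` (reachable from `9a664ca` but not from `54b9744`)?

4

Reachable from 9a664ca: {12d537d, 16220da, 54b9744, 61d29e8, 9a664ca, b5c1c14, cac5be9}.
Reachable from 54b9744: {54b9744, 61d29e8, cac5be9}.
In 9a664ca's history but not 54b9744's: {12d537d, 16220da, 9a664ca, b5c1c14} — 4 commits.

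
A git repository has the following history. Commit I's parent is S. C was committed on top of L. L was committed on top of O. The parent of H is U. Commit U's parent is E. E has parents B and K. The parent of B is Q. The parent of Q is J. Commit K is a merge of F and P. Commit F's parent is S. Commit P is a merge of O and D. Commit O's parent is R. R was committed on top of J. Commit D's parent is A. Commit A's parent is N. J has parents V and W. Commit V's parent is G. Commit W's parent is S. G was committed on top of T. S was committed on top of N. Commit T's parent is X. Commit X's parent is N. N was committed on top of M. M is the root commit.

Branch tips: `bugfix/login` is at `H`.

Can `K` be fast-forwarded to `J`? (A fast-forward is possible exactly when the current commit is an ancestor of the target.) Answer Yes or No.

No

A fast-forward from K to J is possible iff K is an ancestor of J.
Ancestors of J: {G, J, M, N, S, T, V, W, X}.
K is not among them, so fast-forward is not possible.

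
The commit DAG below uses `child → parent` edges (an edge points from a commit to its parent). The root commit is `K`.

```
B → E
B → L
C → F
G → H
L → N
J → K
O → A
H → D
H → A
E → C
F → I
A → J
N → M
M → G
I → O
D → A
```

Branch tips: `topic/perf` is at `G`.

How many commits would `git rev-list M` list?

7

Walking parent pointers from M: reachable set = {A, D, G, H, J, K, M}.
That is 7 commits.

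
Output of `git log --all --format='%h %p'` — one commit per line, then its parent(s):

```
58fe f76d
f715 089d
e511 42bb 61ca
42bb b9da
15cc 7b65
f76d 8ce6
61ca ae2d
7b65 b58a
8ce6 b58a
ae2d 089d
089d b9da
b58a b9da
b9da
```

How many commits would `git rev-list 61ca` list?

4

Walking parent pointers from 61ca: reachable set = {089d, 61ca, ae2d, b9da}.
That is 4 commits.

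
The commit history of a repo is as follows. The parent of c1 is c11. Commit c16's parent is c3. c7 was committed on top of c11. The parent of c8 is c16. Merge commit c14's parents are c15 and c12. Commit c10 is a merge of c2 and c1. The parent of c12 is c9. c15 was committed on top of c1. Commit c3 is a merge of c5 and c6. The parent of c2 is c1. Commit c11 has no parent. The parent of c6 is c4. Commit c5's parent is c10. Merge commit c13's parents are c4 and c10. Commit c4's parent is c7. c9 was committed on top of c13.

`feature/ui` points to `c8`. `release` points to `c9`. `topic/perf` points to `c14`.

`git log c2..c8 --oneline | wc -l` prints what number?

Reachable from c8: {c1, c10, c11, c16, c2, c3, c4, c5, c6, c7, c8}.
Reachable from c2: {c1, c11, c2}.
In c8's history but not c2's: {c10, c16, c3, c4, c5, c6, c7, c8} — 8 commits.

8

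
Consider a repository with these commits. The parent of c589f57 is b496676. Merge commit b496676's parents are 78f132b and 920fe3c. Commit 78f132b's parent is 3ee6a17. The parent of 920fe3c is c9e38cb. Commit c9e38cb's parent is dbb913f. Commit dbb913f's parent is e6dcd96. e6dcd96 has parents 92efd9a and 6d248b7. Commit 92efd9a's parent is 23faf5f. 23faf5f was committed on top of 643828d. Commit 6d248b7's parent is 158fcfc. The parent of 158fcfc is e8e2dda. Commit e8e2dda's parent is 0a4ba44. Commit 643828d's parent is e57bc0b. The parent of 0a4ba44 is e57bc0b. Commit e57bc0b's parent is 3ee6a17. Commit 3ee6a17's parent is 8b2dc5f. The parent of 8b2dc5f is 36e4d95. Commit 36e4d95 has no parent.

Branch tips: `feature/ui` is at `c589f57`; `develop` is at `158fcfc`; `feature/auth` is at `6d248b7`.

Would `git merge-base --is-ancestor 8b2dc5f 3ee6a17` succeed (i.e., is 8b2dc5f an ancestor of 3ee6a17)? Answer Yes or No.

Ancestors of 3ee6a17 (commits reachable by following parents): {36e4d95, 3ee6a17, 8b2dc5f}.
8b2dc5f is in that set, so it is an ancestor of 3ee6a17.

Yes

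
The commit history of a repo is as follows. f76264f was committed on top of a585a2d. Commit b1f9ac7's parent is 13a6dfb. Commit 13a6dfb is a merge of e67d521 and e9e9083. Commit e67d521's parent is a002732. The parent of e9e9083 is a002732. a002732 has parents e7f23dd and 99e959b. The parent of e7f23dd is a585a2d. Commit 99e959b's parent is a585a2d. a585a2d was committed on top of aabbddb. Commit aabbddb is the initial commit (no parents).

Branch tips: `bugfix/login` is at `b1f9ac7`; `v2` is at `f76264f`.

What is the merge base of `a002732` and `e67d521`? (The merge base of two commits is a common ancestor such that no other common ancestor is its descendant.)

Ancestors of a002732: {99e959b, a002732, a585a2d, aabbddb, e7f23dd}.
Ancestors of e67d521: {99e959b, a002732, a585a2d, aabbddb, e67d521, e7f23dd}.
Common ancestors: {99e959b, a002732, a585a2d, aabbddb, e7f23dd}.
Among these, a002732 is not an ancestor of any other common ancestor — it is the merge base.

a002732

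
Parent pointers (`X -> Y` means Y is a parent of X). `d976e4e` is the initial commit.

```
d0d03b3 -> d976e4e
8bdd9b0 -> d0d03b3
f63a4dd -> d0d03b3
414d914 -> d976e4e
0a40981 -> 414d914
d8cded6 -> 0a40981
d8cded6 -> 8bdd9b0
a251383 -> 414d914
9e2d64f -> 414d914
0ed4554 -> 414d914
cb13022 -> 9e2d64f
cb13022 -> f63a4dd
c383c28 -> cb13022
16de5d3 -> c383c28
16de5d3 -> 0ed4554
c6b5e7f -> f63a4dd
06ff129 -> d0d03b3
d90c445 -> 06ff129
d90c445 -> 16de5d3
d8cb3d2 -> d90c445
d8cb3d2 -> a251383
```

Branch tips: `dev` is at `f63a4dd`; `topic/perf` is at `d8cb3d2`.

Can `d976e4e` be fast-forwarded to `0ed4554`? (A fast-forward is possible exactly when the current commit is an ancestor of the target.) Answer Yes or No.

A fast-forward from d976e4e to 0ed4554 is possible iff d976e4e is an ancestor of 0ed4554.
Ancestors of 0ed4554: {0ed4554, 414d914, d976e4e}.
d976e4e is among them, so fast-forward is possible.

Yes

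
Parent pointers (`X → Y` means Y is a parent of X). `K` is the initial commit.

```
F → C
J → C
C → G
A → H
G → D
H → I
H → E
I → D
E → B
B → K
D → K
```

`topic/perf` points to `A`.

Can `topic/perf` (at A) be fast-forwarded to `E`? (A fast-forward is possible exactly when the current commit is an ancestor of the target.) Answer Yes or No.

A fast-forward from A to E is possible iff A is an ancestor of E.
Ancestors of E: {B, E, K}.
A is not among them, so fast-forward is not possible.

No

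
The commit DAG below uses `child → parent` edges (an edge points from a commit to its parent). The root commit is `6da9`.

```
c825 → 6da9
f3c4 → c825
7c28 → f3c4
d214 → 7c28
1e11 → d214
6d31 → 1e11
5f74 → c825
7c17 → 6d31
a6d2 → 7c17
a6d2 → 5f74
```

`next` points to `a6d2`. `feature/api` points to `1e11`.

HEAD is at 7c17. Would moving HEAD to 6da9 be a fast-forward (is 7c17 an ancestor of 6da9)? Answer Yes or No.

No

A fast-forward from 7c17 to 6da9 is possible iff 7c17 is an ancestor of 6da9.
Ancestors of 6da9: {6da9}.
7c17 is not among them, so fast-forward is not possible.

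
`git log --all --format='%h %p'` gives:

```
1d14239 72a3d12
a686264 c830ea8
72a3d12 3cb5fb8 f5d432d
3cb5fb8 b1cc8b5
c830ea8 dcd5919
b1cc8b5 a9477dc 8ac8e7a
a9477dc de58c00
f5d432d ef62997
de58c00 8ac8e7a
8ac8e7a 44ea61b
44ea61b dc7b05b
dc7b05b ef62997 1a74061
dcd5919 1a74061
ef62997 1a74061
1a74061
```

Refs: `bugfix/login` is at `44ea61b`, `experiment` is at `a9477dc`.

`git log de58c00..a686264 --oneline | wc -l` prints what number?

3

Reachable from a686264: {1a74061, a686264, c830ea8, dcd5919}.
Reachable from de58c00: {1a74061, 44ea61b, 8ac8e7a, dc7b05b, de58c00, ef62997}.
In a686264's history but not de58c00's: {a686264, c830ea8, dcd5919} — 3 commits.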